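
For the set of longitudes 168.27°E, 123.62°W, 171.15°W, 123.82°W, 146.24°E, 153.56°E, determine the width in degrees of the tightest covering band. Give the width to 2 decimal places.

Sort the longitudes: -171.15°, -123.82°, -123.62°, +146.24°, +153.56°, +168.27°.
Eastward gaps between consecutive values (wrapping around): 47.33°, 0.20°, 269.86°, 7.32°, 14.71°, 20.58°.
Largest gap = 269.86° ⇒ minimal covering band is its complement: 360° − 269.86° = 90.14°.
Band runs from +146.24° eastward to -123.62°, crossing the antimeridian.

90.14°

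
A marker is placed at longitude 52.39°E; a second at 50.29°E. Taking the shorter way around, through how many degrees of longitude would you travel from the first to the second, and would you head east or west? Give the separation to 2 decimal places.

2.10° west

Raw difference: 50.29 − 52.39 = -2.1°.
Normalise into (−180°, 180°]: -2.1° stays -2.1°.
Negative ⇒ the second point lies to the west; separation 2.10°.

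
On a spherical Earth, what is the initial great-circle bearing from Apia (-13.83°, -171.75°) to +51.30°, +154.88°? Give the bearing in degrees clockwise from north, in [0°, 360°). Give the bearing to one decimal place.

Δλ = 154.88 − -171.75 = 326.63°; wrapped into (−180°, 180°]: -33.37°.
θ = atan2( sin Δλ · cos φ₂ , cos φ₁ · sin φ₂ − sin φ₁ · cos φ₂ · cos Δλ )
  = atan2(-0.34391, 0.88262) = -21.288° → normalised to [0°, 360°): 338.712°.

338.7°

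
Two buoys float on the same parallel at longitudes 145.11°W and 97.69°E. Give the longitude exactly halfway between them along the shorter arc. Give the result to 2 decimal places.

Signed shortest Δλ from -145.11° to +97.69° is -117.20°.
Midpoint longitude = -145.11° + (-117.20°)/2 = -145.11° − 58.60° = -203.71°.
Normalise into (−180°, 180°]: +156.29°.
(The naïve average (-145.11 + +97.69)/2 = -23.71° is on the wrong side of the globe.)

156.29°E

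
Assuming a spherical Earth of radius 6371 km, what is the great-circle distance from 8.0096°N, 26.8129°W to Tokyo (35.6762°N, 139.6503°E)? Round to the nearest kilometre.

14955 km

Δλ = 139.6503 − -26.8129 = 166.4632°.
Δφ = 35.6762 − 8.0096 = 27.6666°.
a = sin²(Δφ/2) + cos φ₁ · cos φ₂ · sin²(Δλ/2) = 0.850396.
c = 2·atan2(√a, √(1−a)) = 2.34730 rad → d = 6371·c ≈ 14954.67 km.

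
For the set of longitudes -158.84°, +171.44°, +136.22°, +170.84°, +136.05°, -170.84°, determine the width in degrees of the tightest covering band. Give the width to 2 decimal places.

Sort the longitudes: -170.84°, -158.84°, +136.05°, +136.22°, +170.84°, +171.44°.
Eastward gaps between consecutive values (wrapping around): 12.00°, 294.89°, 0.17°, 34.62°, 0.60°, 17.72°.
Largest gap = 294.89° ⇒ minimal covering band is its complement: 360° − 294.89° = 65.11°.
Band runs from +136.05° eastward to -158.84°, crossing the antimeridian.

65.11°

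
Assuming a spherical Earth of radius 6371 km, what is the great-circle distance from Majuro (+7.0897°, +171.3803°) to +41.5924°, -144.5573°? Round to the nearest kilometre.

5786 km

Δλ = -144.5573 − 171.3803 = -315.9376°; wrapped into (−180°, 180°]: 44.0624°.
Δφ = 41.5924 − 7.0897 = 34.5027°.
a = sin²(Δφ/2) + cos φ₁ · cos φ₂ · sin²(Δλ/2) = 0.192380.
c = 2·atan2(√a, √(1−a)) = 0.90811 rad → d = 6371·c ≈ 5785.54 km.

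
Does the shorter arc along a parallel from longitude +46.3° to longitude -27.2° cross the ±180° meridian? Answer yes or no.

No

Signed shortest Δλ = ((-27.2 − 46.3 + 180) mod 360) − 180 = -73.5°.
Going west by 73.5° from +46.3° reaches -27.2° without touching 180°.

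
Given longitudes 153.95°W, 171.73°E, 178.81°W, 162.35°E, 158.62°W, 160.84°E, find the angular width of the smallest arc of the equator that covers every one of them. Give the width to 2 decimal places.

45.21°

Sort the longitudes: -178.81°, -158.62°, -153.95°, +160.84°, +162.35°, +171.73°.
Eastward gaps between consecutive values (wrapping around): 20.19°, 4.67°, 314.79°, 1.51°, 9.38°, 9.46°.
Largest gap = 314.79° ⇒ minimal covering band is its complement: 360° − 314.79° = 45.21°.
Band runs from +160.84° eastward to -153.95°, crossing the antimeridian.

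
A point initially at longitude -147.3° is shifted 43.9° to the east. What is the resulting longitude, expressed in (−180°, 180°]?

Start at -147.3°; shift +43.9° → -103.4°.
-103.4° already lies in (−180°, 180°].

-103.4°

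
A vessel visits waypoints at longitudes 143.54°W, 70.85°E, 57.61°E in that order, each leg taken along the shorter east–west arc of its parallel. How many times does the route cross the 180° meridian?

Leg 1: -143.54° → +70.85°, shortest Δλ = -145.61° (west) — crosses 180°.
Leg 2: +70.85° → +57.61°, shortest Δλ = -13.24° (west) — does not cross 180°.
Total crossings: 1.

1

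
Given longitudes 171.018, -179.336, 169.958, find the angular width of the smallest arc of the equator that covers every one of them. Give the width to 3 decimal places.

Sort the longitudes: -179.336°, +169.958°, +171.018°.
Eastward gaps between consecutive values (wrapping around): 349.294°, 1.060°, 9.646°.
Largest gap = 349.294° ⇒ minimal covering band is its complement: 360° − 349.294° = 10.706°.
Band runs from +169.958° eastward to -179.336°, crossing the antimeridian.

10.706°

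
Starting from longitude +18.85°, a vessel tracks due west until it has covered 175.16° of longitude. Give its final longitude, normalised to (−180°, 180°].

-156.31°

Start at +18.85°; shift −175.16° → -156.31°.
-156.31° already lies in (−180°, 180°].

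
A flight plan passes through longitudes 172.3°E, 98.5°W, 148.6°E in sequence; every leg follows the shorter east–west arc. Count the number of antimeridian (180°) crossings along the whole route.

2

Leg 1: +172.3° → -98.5°, shortest Δλ = 89.2° (east) — crosses 180°.
Leg 2: -98.5° → +148.6°, shortest Δλ = -112.9° (west) — crosses 180°.
Total crossings: 2.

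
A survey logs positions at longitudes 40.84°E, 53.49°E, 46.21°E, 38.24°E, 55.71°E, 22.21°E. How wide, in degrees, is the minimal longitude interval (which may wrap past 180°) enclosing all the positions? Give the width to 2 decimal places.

33.50°

Sort the longitudes: +22.21°, +38.24°, +40.84°, +46.21°, +53.49°, +55.71°.
Eastward gaps between consecutive values (wrapping around): 16.03°, 2.60°, 5.37°, 7.28°, 2.22°, 326.50°.
Largest gap = 326.50° ⇒ minimal covering band is its complement: 360° − 326.50° = 33.50°.
Band runs from +22.21° eastward to +55.71°.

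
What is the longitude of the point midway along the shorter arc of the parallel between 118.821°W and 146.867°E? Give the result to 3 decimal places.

165.977°W

Signed shortest Δλ from -118.821° to +146.867° is -94.312°.
Midpoint longitude = -118.821° + (-94.312°)/2 = -118.821° − 47.156° = -165.977°.
(The naïve average (-118.821 + +146.867)/2 = 14.023° is on the wrong side of the globe.)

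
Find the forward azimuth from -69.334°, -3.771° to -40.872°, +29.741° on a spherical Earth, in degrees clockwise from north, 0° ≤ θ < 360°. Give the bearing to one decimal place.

49.3°

Δλ = 29.741 − -3.771 = 33.512°.
θ = atan2( sin Δλ · cos φ₂ , cos φ₁ · sin φ₂ − sin φ₁ · cos φ₂ · cos Δλ )
  = atan2(0.41749, 0.35897) = 49.311° → normalised to [0°, 360°): 49.311°.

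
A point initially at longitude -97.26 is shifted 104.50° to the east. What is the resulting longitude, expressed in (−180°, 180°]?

+7.24°

Start at -97.26°; shift +104.50° → +7.24°.
+7.24° already lies in (−180°, 180°].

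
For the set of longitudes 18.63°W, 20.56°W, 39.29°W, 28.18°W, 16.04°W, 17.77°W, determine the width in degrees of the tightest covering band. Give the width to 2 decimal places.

Sort the longitudes: -39.29°, -28.18°, -20.56°, -18.63°, -17.77°, -16.04°.
Eastward gaps between consecutive values (wrapping around): 11.11°, 7.62°, 1.93°, 0.86°, 1.73°, 336.75°.
Largest gap = 336.75° ⇒ minimal covering band is its complement: 360° − 336.75° = 23.25°.
Band runs from -39.29° eastward to -16.04°.

23.25°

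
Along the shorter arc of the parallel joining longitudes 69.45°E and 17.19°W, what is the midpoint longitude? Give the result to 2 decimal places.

Signed shortest Δλ from +69.45° to -17.19° is -86.64°.
Midpoint longitude = +69.45° + (-86.64°)/2 = +69.45° − 43.32° = +26.13°.

26.13°E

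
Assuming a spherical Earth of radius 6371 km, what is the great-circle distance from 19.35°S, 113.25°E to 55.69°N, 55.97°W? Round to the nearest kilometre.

Δλ = -55.97 − 113.25 = -169.22°.
Δφ = 55.69 − -19.35 = 75.04°.
a = sin²(Δφ/2) + cos φ₁ · cos φ₂ · sin²(Δλ/2) = 0.898065.
c = 2·atan2(√a, √(1−a)) = 2.49167 rad → d = 6371·c ≈ 15874.42 km.

15874 km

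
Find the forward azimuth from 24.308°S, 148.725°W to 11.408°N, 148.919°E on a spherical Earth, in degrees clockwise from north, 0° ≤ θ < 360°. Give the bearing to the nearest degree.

Δλ = 148.919 − -148.725 = 297.644°; wrapped into (−180°, 180°]: -62.356°.
θ = atan2( sin Δλ · cos φ₂ , cos φ₁ · sin φ₂ − sin φ₁ · cos φ₂ · cos Δλ )
  = atan2(-0.86835, 0.36748) = -67.062° → normalised to [0°, 360°): 292.938°.

293°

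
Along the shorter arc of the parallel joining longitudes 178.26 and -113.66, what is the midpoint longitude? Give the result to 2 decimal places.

Signed shortest Δλ from +178.26° to -113.66° is +68.08°.
Midpoint longitude = +178.26° + (+68.08°)/2 = +178.26° + 34.04° = +212.30°.
Normalise into (−180°, 180°]: -147.70°.
(The naïve average (+178.26 + -113.66)/2 = 32.3° is on the wrong side of the globe.)

-147.70°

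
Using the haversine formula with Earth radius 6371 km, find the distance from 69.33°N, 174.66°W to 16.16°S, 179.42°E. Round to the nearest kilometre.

9518 km

Δλ = 179.42 − -174.66 = 354.08°; wrapped into (−180°, 180°]: -5.92°.
Δφ = -16.16 − 69.33 = -85.49°.
a = sin²(Δφ/2) + cos φ₁ · cos φ₂ · sin²(Δλ/2) = 0.461588.
c = 2·atan2(√a, √(1−a)) = 1.49390 rad → d = 6371·c ≈ 9517.61 km.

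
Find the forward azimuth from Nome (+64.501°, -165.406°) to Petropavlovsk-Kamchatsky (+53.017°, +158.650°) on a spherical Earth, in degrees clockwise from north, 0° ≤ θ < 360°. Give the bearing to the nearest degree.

255°

Δλ = 158.650 − -165.406 = 324.056°; wrapped into (−180°, 180°]: -35.944°.
θ = atan2( sin Δλ · cos φ₂ , cos φ₁ · sin φ₂ − sin φ₁ · cos φ₂ · cos Δλ )
  = atan2(-0.35312, -0.09571) = -105.164° → normalised to [0°, 360°): 254.836°.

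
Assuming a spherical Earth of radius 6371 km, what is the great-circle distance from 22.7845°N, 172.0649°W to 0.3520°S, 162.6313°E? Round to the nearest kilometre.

3757 km

Δλ = 162.6313 − -172.0649 = 334.6962°; wrapped into (−180°, 180°]: -25.3038°.
Δφ = -0.3520 − 22.7845 = -23.1365°.
a = sin²(Δφ/2) + cos φ₁ · cos φ₂ · sin²(Δλ/2) = 0.084443.
c = 2·atan2(√a, √(1−a)) = 0.58969 rad → d = 6371·c ≈ 3756.90 km.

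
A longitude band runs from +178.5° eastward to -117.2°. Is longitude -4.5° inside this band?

Band width going east from +178.5° to -117.2°: ((-117.2 − 178.5) mod 360) = 64.3°.
Offset of -4.5° east of the west edge: ((-4.5 − 178.5) mod 360) = 177.0°.
177.0° > 64.3° ⇒ outside.

No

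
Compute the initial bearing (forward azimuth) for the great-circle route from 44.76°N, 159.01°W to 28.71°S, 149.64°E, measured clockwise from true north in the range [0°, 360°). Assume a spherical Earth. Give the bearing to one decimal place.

223.3°

Δλ = 149.64 − -159.01 = 308.65°; wrapped into (−180°, 180°]: -51.35°.
θ = atan2( sin Δλ · cos φ₂ , cos φ₁ · sin φ₂ − sin φ₁ · cos φ₂ · cos Δλ )
  = atan2(-0.68496, -0.72681) = -136.698° → normalised to [0°, 360°): 223.302°.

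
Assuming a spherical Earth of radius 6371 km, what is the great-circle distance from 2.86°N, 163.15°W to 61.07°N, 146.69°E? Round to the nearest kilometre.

7708 km

Δλ = 146.69 − -163.15 = 309.84°; wrapped into (−180°, 180°]: -50.16°.
Δφ = 61.07 − 2.86 = 58.21°.
a = sin²(Δφ/2) + cos φ₁ · cos φ₂ · sin²(Δλ/2) = 0.323405.
c = 2·atan2(√a, √(1−a)) = 1.20982 rad → d = 6371·c ≈ 7707.75 km.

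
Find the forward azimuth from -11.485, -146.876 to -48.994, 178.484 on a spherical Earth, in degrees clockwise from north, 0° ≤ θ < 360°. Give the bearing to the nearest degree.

Δλ = 178.484 − -146.876 = 325.360°; wrapped into (−180°, 180°]: -34.640°.
θ = atan2( sin Δλ · cos φ₂ , cos φ₁ · sin φ₂ − sin φ₁ · cos φ₂ · cos Δλ )
  = atan2(-0.37296, -0.63204) = -149.456° → normalised to [0°, 360°): 210.544°.

211°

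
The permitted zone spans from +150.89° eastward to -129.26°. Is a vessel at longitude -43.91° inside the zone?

No

Band width going east from +150.89° to -129.26°: ((-129.26 − 150.89) mod 360) = 79.85°.
Offset of -43.91° east of the west edge: ((-43.91 − 150.89) mod 360) = 165.20°.
165.20° > 79.85° ⇒ outside.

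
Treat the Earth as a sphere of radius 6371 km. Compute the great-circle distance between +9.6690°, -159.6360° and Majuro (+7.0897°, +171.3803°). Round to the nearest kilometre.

Δλ = 171.3803 − -159.6360 = 331.0163°; wrapped into (−180°, 180°]: -28.9837°.
Δφ = 7.0897 − 9.6690 = -2.5793°.
a = sin²(Δφ/2) + cos φ₁ · cos φ₂ · sin²(Δλ/2) = 0.061766.
c = 2·atan2(√a, √(1−a)) = 0.50232 rad → d = 6371·c ≈ 3200.29 km.

3200 km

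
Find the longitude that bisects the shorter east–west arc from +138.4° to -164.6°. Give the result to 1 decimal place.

Signed shortest Δλ from +138.4° to -164.6° is +57.0°.
Midpoint longitude = +138.4° + (+57.0°)/2 = +138.4° + 28.5° = +166.9°.
(The naïve average (+138.4 + -164.6)/2 = -13.1° is on the wrong side of the globe.)

+166.9°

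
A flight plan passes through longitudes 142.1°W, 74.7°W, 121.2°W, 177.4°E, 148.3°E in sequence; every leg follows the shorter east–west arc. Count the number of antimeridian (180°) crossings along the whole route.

1

Leg 1: -142.1° → -74.7°, shortest Δλ = 67.4° (east) — does not cross 180°.
Leg 2: -74.7° → -121.2°, shortest Δλ = -46.5° (west) — does not cross 180°.
Leg 3: -121.2° → +177.4°, shortest Δλ = -61.4° (west) — crosses 180°.
Leg 4: +177.4° → +148.3°, shortest Δλ = -29.1° (west) — does not cross 180°.
Total crossings: 1.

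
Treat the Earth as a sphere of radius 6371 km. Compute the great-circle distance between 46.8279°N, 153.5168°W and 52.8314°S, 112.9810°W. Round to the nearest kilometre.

11729 km

Δλ = -112.9810 − -153.5168 = 40.5358°.
Δφ = -52.8314 − 46.8279 = -99.6593°.
a = sin²(Δφ/2) + cos φ₁ · cos φ₂ · sin²(Δλ/2) = 0.633498.
c = 2·atan2(√a, √(1−a)) = 1.84107 rad → d = 6371·c ≈ 11729.46 km.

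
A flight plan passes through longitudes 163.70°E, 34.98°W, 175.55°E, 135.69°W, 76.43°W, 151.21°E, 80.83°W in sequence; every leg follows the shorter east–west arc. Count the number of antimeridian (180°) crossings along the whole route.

5

Leg 1: +163.70° → -34.98°, shortest Δλ = 161.32° (east) — crosses 180°.
Leg 2: -34.98° → +175.55°, shortest Δλ = -149.47° (west) — crosses 180°.
Leg 3: +175.55° → -135.69°, shortest Δλ = 48.76° (east) — crosses 180°.
Leg 4: -135.69° → -76.43°, shortest Δλ = 59.26° (east) — does not cross 180°.
Leg 5: -76.43° → +151.21°, shortest Δλ = -132.36° (west) — crosses 180°.
Leg 6: +151.21° → -80.83°, shortest Δλ = 127.96° (east) — crosses 180°.
Total crossings: 5.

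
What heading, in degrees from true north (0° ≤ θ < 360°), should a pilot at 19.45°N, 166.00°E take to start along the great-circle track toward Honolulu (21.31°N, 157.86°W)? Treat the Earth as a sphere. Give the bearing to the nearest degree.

Δλ = -157.86 − 166.00 = -323.86°; wrapped into (−180°, 180°]: 36.14°.
θ = atan2( sin Δλ · cos φ₂ , cos φ₁ · sin φ₂ − sin φ₁ · cos φ₂ · cos Δλ )
  = atan2(0.54944, 0.09215) = 80.479° → normalised to [0°, 360°): 80.479°.

80°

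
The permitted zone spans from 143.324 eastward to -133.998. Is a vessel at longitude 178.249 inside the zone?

Band width going east from +143.324° to -133.998°: ((-133.998 − 143.324) mod 360) = 82.678°.
Offset of +178.249° east of the west edge: ((178.249 − 143.324) mod 360) = 34.925°.
34.925° ≤ 82.678° ⇒ inside.

Yes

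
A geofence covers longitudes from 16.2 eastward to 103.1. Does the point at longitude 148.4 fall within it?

No

Band width going east from +16.2° to +103.1°: ((103.1 − 16.2) mod 360) = 86.9°.
Offset of +148.4° east of the west edge: ((148.4 − 16.2) mod 360) = 132.2°.
132.2° > 86.9° ⇒ outside.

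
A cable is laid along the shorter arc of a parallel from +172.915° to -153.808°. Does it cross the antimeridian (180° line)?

Naïve |-153.808 − 172.915| = 326.723° > 180°, so the shorter arc goes the other way round — across 180°.
Signed shortest Δλ = ((-153.808 − 172.915 + 180) mod 360) − 180 = 33.277°.
Going east by 33.277° from +172.915° passes through 180° before reaching -153.808°.

Yes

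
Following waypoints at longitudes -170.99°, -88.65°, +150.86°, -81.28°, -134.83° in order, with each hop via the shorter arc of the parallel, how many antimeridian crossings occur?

Leg 1: -170.99° → -88.65°, shortest Δλ = 82.34° (east) — does not cross 180°.
Leg 2: -88.65° → +150.86°, shortest Δλ = -120.49° (west) — crosses 180°.
Leg 3: +150.86° → -81.28°, shortest Δλ = 127.86° (east) — crosses 180°.
Leg 4: -81.28° → -134.83°, shortest Δλ = -53.55° (west) — does not cross 180°.
Total crossings: 2.

2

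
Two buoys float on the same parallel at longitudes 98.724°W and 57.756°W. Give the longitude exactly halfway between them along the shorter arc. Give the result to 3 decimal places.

78.240°W

Signed shortest Δλ from -98.724° to -57.756° is +40.968°.
Midpoint longitude = -98.724° + (+40.968°)/2 = -98.724° + 20.484° = -78.240°.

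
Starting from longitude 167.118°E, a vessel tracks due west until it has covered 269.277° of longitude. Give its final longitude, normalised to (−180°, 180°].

Start at +167.118°; shift −269.277° → -102.159°.
-102.159° already lies in (−180°, 180°].

102.159°W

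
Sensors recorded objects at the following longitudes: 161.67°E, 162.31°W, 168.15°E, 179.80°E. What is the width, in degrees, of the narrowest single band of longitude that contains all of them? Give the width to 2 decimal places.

Sort the longitudes: -162.31°, +161.67°, +168.15°, +179.80°.
Eastward gaps between consecutive values (wrapping around): 323.98°, 6.48°, 11.65°, 17.89°.
Largest gap = 323.98° ⇒ minimal covering band is its complement: 360° − 323.98° = 36.02°.
Band runs from +161.67° eastward to -162.31°, crossing the antimeridian.

36.02°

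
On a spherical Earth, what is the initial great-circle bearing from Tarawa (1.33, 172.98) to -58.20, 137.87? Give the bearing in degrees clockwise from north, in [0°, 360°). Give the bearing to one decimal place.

199.4°

Δλ = 137.87 − 172.98 = -35.11°.
θ = atan2( sin Δλ · cos φ₂ , cos φ₁ · sin φ₂ − sin φ₁ · cos φ₂ · cos Δλ )
  = atan2(-0.30308, -0.85967) = -160.580° → normalised to [0°, 360°): 199.420°.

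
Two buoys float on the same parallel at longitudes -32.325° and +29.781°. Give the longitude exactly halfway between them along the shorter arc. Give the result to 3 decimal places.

Signed shortest Δλ from -32.325° to +29.781° is +62.106°.
Midpoint longitude = -32.325° + (+62.106°)/2 = -32.325° + 31.053° = -1.272°.

-1.272°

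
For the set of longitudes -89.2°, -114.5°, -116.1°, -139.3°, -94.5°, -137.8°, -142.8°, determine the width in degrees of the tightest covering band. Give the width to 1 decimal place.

53.6°

Sort the longitudes: -142.8°, -139.3°, -137.8°, -116.1°, -114.5°, -94.5°, -89.2°.
Eastward gaps between consecutive values (wrapping around): 3.5°, 1.5°, 21.7°, 1.6°, 20.0°, 5.3°, 306.4°.
Largest gap = 306.4° ⇒ minimal covering band is its complement: 360° − 306.4° = 53.6°.
Band runs from -142.8° eastward to -89.2°.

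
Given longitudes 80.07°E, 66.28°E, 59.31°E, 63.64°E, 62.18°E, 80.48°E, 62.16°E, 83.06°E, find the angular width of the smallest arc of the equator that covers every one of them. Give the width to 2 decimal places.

23.75°

Sort the longitudes: +59.31°, +62.16°, +62.18°, +63.64°, +66.28°, +80.07°, +80.48°, +83.06°.
Eastward gaps between consecutive values (wrapping around): 2.85°, 0.02°, 1.46°, 2.64°, 13.79°, 0.41°, 2.58°, 336.25°.
Largest gap = 336.25° ⇒ minimal covering band is its complement: 360° − 336.25° = 23.75°.
Band runs from +59.31° eastward to +83.06°.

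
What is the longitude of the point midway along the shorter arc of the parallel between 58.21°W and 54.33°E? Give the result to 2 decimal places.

Signed shortest Δλ from -58.21° to +54.33° is +112.54°.
Midpoint longitude = -58.21° + (+112.54°)/2 = -58.21° + 56.27° = -1.94°.

1.94°W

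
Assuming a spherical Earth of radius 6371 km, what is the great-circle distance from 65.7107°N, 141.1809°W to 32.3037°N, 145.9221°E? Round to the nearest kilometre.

Δλ = 145.9221 − -141.1809 = 287.1030°; wrapped into (−180°, 180°]: -72.8970°.
Δφ = 32.3037 − 65.7107 = -33.4070°.
a = sin²(Δφ/2) + cos φ₁ · cos φ₂ · sin²(Δλ/2) = 0.205325.
c = 2·atan2(√a, √(1−a)) = 0.94054 rad → d = 6371·c ≈ 5992.19 km.

5992 km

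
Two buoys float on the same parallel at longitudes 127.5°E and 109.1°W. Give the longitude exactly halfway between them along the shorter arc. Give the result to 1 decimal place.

Signed shortest Δλ from +127.5° to -109.1° is +123.4°.
Midpoint longitude = +127.5° + (+123.4°)/2 = +127.5° + 61.7° = +189.2°.
Normalise into (−180°, 180°]: -170.8°.
(The naïve average (+127.5 + -109.1)/2 = 9.2° is on the wrong side of the globe.)

170.8°W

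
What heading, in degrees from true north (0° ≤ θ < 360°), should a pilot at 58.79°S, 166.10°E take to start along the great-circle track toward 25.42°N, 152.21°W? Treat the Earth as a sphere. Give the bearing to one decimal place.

Δλ = -152.21 − 166.10 = -318.31°; wrapped into (−180°, 180°]: 41.69°.
θ = atan2( sin Δλ · cos φ₂ , cos φ₁ · sin φ₂ − sin φ₁ · cos φ₂ · cos Δλ )
  = atan2(0.60071, 0.79927) = 36.927° → normalised to [0°, 360°): 36.927°.

36.9°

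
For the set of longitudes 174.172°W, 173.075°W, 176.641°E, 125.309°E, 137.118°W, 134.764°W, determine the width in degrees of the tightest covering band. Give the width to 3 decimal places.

Sort the longitudes: -174.172°, -173.075°, -137.118°, -134.764°, +125.309°, +176.641°.
Eastward gaps between consecutive values (wrapping around): 1.097°, 35.957°, 2.354°, 260.073°, 51.332°, 9.187°.
Largest gap = 260.073° ⇒ minimal covering band is its complement: 360° − 260.073° = 99.927°.
Band runs from +125.309° eastward to -134.764°, crossing the antimeridian.

99.927°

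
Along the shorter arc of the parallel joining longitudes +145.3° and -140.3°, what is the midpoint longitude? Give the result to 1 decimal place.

-177.5°

Signed shortest Δλ from +145.3° to -140.3° is +74.4°.
Midpoint longitude = +145.3° + (+74.4°)/2 = +145.3° + 37.2° = +182.5°.
Normalise into (−180°, 180°]: -177.5°.
(The naïve average (+145.3 + -140.3)/2 = 2.5° is on the wrong side of the globe.)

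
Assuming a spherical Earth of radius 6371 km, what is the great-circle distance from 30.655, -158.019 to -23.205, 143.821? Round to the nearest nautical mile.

Δλ = 143.821 − -158.019 = 301.840°; wrapped into (−180°, 180°]: -58.160°.
Δφ = -23.205 − 30.655 = -53.860°.
a = sin²(Δφ/2) + cos φ₁ · cos φ₂ · sin²(Δλ/2) = 0.391894.
c = 2·atan2(√a, √(1−a)) = 1.35286 rad → d = 6371·c ≈ 8619.09 km ≈ 4653.94 nmi.

4654 nmi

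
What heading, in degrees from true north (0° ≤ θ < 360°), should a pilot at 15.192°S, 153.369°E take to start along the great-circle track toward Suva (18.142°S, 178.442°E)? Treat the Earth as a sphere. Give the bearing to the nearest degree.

101°

Δλ = 178.442 − 153.369 = 25.073°.
θ = atan2( sin Δλ · cos φ₂ , cos φ₁ · sin φ₂ − sin φ₁ · cos φ₂ · cos Δλ )
  = atan2(0.40271, -0.07493) = 100.540° → normalised to [0°, 360°): 100.540°.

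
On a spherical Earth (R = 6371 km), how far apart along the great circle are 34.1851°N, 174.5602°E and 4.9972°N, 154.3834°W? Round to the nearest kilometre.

Δλ = -154.3834 − 174.5602 = -328.9436°; wrapped into (−180°, 180°]: 31.0564°.
Δφ = 4.9972 − 34.1851 = -29.1879°.
a = sin²(Δφ/2) + cos φ₁ · cos φ₂ · sin²(Δλ/2) = 0.122549.
c = 2·atan2(√a, √(1−a)) = 0.71529 rad → d = 6371·c ≈ 4557.13 km.

4557 km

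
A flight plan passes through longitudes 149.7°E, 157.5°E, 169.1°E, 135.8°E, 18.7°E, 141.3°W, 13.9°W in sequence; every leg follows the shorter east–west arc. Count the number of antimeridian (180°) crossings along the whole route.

0

Leg 1: +149.7° → +157.5°, shortest Δλ = 7.8° (east) — does not cross 180°.
Leg 2: +157.5° → +169.1°, shortest Δλ = 11.6° (east) — does not cross 180°.
Leg 3: +169.1° → +135.8°, shortest Δλ = -33.3° (west) — does not cross 180°.
Leg 4: +135.8° → +18.7°, shortest Δλ = -117.1° (west) — does not cross 180°.
Leg 5: +18.7° → -141.3°, shortest Δλ = -160.0° (west) — does not cross 180°.
Leg 6: -141.3° → -13.9°, shortest Δλ = 127.4° (east) — does not cross 180°.
Total crossings: 0.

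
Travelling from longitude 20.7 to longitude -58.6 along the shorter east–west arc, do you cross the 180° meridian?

Signed shortest Δλ = ((-58.6 − 20.7 + 180) mod 360) − 180 = -79.3°.
Going west by 79.3° from +20.7° reaches -58.6° without touching 180°.

No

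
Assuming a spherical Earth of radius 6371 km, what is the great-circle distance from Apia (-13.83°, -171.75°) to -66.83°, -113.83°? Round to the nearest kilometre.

7227 km

Δλ = -113.83 − -171.75 = 57.92°.
Δφ = -66.83 − -13.83 = -53.00°.
a = sin²(Δφ/2) + cos φ₁ · cos φ₂ · sin²(Δλ/2) = 0.288664.
c = 2·atan2(√a, √(1−a)) = 1.13441 rad → d = 6371·c ≈ 7227.30 km.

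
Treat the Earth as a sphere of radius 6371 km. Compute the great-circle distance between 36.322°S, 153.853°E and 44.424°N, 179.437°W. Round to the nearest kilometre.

9373 km

Δλ = -179.437 − 153.853 = -333.290°; wrapped into (−180°, 180°]: 26.710°.
Δφ = 44.424 − -36.322 = 80.746°.
a = sin²(Δφ/2) + cos φ₁ · cos φ₂ · sin²(Δλ/2) = 0.450295.
c = 2·atan2(√a, √(1−a)) = 1.47122 rad → d = 6371·c ≈ 9373.15 km.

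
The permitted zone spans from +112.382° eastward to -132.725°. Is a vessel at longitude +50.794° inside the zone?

No

Band width going east from +112.382° to -132.725°: ((-132.725 − 112.382) mod 360) = 114.893°.
Offset of +50.794° east of the west edge: ((50.794 − 112.382) mod 360) = 298.412°.
298.412° > 114.893° ⇒ outside.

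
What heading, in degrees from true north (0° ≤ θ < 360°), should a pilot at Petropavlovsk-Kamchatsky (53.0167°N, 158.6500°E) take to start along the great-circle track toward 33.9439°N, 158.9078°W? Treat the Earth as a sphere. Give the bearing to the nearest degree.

105°

Δλ = -158.9078 − 158.6500 = -317.5578°; wrapped into (−180°, 180°]: 42.4422°.
θ = atan2( sin Δλ · cos φ₂ , cos φ₁ · sin φ₂ − sin φ₁ · cos φ₂ · cos Δλ )
  = atan2(0.55984, -0.15312) = 105.297° → normalised to [0°, 360°): 105.297°.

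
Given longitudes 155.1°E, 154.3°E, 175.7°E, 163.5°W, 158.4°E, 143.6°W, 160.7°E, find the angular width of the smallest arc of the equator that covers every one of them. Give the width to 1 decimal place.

Sort the longitudes: -163.5°, -143.6°, +154.3°, +155.1°, +158.4°, +160.7°, +175.7°.
Eastward gaps between consecutive values (wrapping around): 19.9°, 297.9°, 0.8°, 3.3°, 2.3°, 15.0°, 20.8°.
Largest gap = 297.9° ⇒ minimal covering band is its complement: 360° − 297.9° = 62.1°.
Band runs from +154.3° eastward to -143.6°, crossing the antimeridian.

62.1°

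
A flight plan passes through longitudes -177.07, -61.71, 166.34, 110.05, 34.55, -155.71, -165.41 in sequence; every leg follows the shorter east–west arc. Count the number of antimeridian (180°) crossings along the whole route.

2

Leg 1: -177.07° → -61.71°, shortest Δλ = 115.36° (east) — does not cross 180°.
Leg 2: -61.71° → +166.34°, shortest Δλ = -131.95° (west) — crosses 180°.
Leg 3: +166.34° → +110.05°, shortest Δλ = -56.29° (west) — does not cross 180°.
Leg 4: +110.05° → +34.55°, shortest Δλ = -75.5° (west) — does not cross 180°.
Leg 5: +34.55° → -155.71°, shortest Δλ = 169.74° (east) — crosses 180°.
Leg 6: -155.71° → -165.41°, shortest Δλ = -9.7° (west) — does not cross 180°.
Total crossings: 2.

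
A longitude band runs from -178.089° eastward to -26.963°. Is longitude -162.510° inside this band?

Band width going east from -178.089° to -26.963°: ((-26.963 − -178.089) mod 360) = 151.126°.
Offset of -162.510° east of the west edge: ((-162.510 − -178.089) mod 360) = 15.579°.
15.579° ≤ 151.126° ⇒ inside.

Yes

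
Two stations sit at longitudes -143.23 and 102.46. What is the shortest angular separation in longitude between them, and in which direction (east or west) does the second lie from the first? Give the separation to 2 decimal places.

Raw difference: 102.46 − -143.23 = 245.69°.
Normalise into (−180°, 180°]: 245.69° − 360° = -114.31°.
Negative ⇒ the second point lies to the west; separation 114.31°.

114.31° west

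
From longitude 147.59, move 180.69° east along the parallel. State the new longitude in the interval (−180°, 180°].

-31.72°

Start at +147.59°; shift +180.69° → +328.28°.
+328.28° lies outside (−180°, 180°]; subtract 360° → -31.72°.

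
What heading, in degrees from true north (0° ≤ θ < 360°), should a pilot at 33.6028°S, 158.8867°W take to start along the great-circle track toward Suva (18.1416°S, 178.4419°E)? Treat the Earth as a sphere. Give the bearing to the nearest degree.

302°

Δλ = 178.4419 − -158.8867 = 337.3286°; wrapped into (−180°, 180°]: -22.6714°.
θ = atan2( sin Δλ · cos φ₂ , cos φ₁ · sin φ₂ − sin φ₁ · cos φ₂ · cos Δλ )
  = atan2(-0.36628, 0.22595) = -58.331° → normalised to [0°, 360°): 301.669°.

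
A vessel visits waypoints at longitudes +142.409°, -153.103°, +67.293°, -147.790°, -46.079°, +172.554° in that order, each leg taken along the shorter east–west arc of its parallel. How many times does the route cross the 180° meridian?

4

Leg 1: +142.409° → -153.103°, shortest Δλ = 64.488° (east) — crosses 180°.
Leg 2: -153.103° → +67.293°, shortest Δλ = -139.604° (west) — crosses 180°.
Leg 3: +67.293° → -147.790°, shortest Δλ = 144.917° (east) — crosses 180°.
Leg 4: -147.790° → -46.079°, shortest Δλ = 101.711° (east) — does not cross 180°.
Leg 5: -46.079° → +172.554°, shortest Δλ = -141.367° (west) — crosses 180°.
Total crossings: 4.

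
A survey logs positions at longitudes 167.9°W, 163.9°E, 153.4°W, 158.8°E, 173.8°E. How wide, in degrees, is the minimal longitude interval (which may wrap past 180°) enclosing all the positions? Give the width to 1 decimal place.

Sort the longitudes: -167.9°, -153.4°, +158.8°, +163.9°, +173.8°.
Eastward gaps between consecutive values (wrapping around): 14.5°, 312.2°, 5.1°, 9.9°, 18.3°.
Largest gap = 312.2° ⇒ minimal covering band is its complement: 360° − 312.2° = 47.8°.
Band runs from +158.8° eastward to -153.4°, crossing the antimeridian.

47.8°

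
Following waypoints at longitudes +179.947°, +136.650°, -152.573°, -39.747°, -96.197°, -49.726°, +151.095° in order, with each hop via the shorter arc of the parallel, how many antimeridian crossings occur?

2

Leg 1: +179.947° → +136.650°, shortest Δλ = -43.297° (west) — does not cross 180°.
Leg 2: +136.650° → -152.573°, shortest Δλ = 70.777° (east) — crosses 180°.
Leg 3: -152.573° → -39.747°, shortest Δλ = 112.826° (east) — does not cross 180°.
Leg 4: -39.747° → -96.197°, shortest Δλ = -56.45° (west) — does not cross 180°.
Leg 5: -96.197° → -49.726°, shortest Δλ = 46.471° (east) — does not cross 180°.
Leg 6: -49.726° → +151.095°, shortest Δλ = -159.179° (west) — crosses 180°.
Total crossings: 2.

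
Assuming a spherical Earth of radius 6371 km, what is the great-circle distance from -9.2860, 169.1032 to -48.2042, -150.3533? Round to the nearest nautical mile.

3103 nmi

Δλ = -150.3533 − 169.1032 = -319.4565°; wrapped into (−180°, 180°]: 40.5435°.
Δφ = -48.2042 − -9.2860 = -38.9182°.
a = sin²(Δφ/2) + cos φ₁ · cos φ₂ · sin²(Δλ/2) = 0.189936.
c = 2·atan2(√a, √(1−a)) = 0.90189 rad → d = 6371·c ≈ 5745.95 km ≈ 3102.56 nmi.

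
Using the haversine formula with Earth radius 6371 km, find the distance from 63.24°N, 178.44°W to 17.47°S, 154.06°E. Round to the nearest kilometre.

Δλ = 154.06 − -178.44 = 332.50°; wrapped into (−180°, 180°]: -27.50°.
Δφ = -17.47 − 63.24 = -80.71°.
a = sin²(Δφ/2) + cos φ₁ · cos φ₂ · sin²(Δλ/2) = 0.443548.
c = 2·atan2(√a, √(1−a)) = 1.45765 rad → d = 6371·c ≈ 9286.69 km.

9287 km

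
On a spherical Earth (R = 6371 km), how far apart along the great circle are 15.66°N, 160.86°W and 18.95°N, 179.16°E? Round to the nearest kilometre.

2151 km

Δλ = 179.16 − -160.86 = 340.02°; wrapped into (−180°, 180°]: -19.98°.
Δφ = 18.95 − 15.66 = 3.29°.
a = sin²(Δφ/2) + cos φ₁ · cos φ₂ · sin²(Δλ/2) = 0.028231.
c = 2·atan2(√a, √(1−a)) = 0.33764 rad → d = 6371·c ≈ 2151.11 km.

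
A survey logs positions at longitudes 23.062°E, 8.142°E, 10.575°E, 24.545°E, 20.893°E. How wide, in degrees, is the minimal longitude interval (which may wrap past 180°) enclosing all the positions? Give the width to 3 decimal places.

16.403°

Sort the longitudes: +8.142°, +10.575°, +20.893°, +23.062°, +24.545°.
Eastward gaps between consecutive values (wrapping around): 2.433°, 10.318°, 2.169°, 1.483°, 343.597°.
Largest gap = 343.597° ⇒ minimal covering band is its complement: 360° − 343.597° = 16.403°.
Band runs from +8.142° eastward to +24.545°.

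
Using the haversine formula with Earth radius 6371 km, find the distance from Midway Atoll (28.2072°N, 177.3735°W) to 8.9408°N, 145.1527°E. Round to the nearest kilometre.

Δλ = 145.1527 − -177.3735 = 322.5262°; wrapped into (−180°, 180°]: -37.4738°.
Δφ = 8.9408 − 28.2072 = -19.2664°.
a = sin²(Δφ/2) + cos φ₁ · cos φ₂ · sin²(Δλ/2) = 0.117828.
c = 2·atan2(√a, √(1−a)) = 0.70077 rad → d = 6371·c ≈ 4464.63 km.

4465 km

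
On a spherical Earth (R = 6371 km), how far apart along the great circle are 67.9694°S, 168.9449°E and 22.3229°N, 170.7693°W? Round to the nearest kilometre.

Δλ = -170.7693 − 168.9449 = -339.7142°; wrapped into (−180°, 180°]: 20.2858°.
Δφ = 22.3229 − -67.9694 = 90.2923°.
a = sin²(Δφ/2) + cos φ₁ · cos φ₂ · sin²(Δλ/2) = 0.513312.
c = 2·atan2(√a, √(1−a)) = 1.59742 rad → d = 6371·c ≈ 10177.18 km.

10177 km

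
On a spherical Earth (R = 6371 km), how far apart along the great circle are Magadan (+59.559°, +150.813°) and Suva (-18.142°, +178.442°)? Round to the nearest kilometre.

8996 km

Δλ = 178.442 − 150.813 = 27.629°.
Δφ = -18.142 − 59.559 = -77.701°.
a = sin²(Δφ/2) + cos φ₁ · cos φ₂ · sin²(Δλ/2) = 0.420944.
c = 2·atan2(√a, √(1−a)) = 1.41202 rad → d = 6371·c ≈ 8995.97 km.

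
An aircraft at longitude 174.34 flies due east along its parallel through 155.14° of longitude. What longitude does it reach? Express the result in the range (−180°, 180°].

Start at +174.34°; shift +155.14° → +329.48°.
+329.48° lies outside (−180°, 180°]; subtract 360° → -30.52°.

-30.52°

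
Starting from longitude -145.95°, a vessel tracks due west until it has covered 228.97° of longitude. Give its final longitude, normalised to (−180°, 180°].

-14.92°

Start at -145.95°; shift −228.97° → -374.92°.
-374.92° lies outside (−180°, 180°]; add 360° → -14.92°.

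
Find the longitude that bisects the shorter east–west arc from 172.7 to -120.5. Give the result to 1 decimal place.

Signed shortest Δλ from +172.7° to -120.5° is +66.8°.
Midpoint longitude = +172.7° + (+66.8°)/2 = +172.7° + 33.4° = +206.1°.
Normalise into (−180°, 180°]: -153.9°.
(The naïve average (+172.7 + -120.5)/2 = 26.1° is on the wrong side of the globe.)

-153.9°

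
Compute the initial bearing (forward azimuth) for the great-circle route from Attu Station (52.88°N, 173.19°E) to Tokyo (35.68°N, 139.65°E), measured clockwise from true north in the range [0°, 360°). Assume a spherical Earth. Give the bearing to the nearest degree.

247°

Δλ = 139.65 − 173.19 = -33.54°.
θ = atan2( sin Δλ · cos φ₂ , cos φ₁ · sin φ₂ − sin φ₁ · cos φ₂ · cos Δλ )
  = atan2(-0.44880, -0.18787) = -112.714° → normalised to [0°, 360°): 247.286°.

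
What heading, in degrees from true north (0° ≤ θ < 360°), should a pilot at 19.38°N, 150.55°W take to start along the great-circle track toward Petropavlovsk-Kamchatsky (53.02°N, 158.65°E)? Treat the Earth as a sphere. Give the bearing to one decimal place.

Δλ = 158.65 − -150.55 = 309.20°; wrapped into (−180°, 180°]: -50.80°.
θ = atan2( sin Δλ · cos φ₂ , cos φ₁ · sin φ₂ − sin φ₁ · cos φ₂ · cos Δλ )
  = atan2(-0.46616, 0.62742) = -36.611° → normalised to [0°, 360°): 323.389°.

323.4°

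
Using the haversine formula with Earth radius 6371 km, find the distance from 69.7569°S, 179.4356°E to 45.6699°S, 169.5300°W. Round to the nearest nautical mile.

1483 nmi

Δλ = -169.5300 − 179.4356 = -348.9656°; wrapped into (−180°, 180°]: 11.0344°.
Δφ = -45.6699 − -69.7569 = 24.0870°.
a = sin²(Δφ/2) + cos φ₁ · cos φ₂ · sin²(Δλ/2) = 0.045772.
c = 2·atan2(√a, √(1−a)) = 0.43122 rad → d = 6371·c ≈ 2747.30 km ≈ 1483.42 nmi.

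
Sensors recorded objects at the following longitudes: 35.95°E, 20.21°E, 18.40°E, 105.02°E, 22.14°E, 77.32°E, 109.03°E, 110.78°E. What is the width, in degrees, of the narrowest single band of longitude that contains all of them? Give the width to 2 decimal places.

Sort the longitudes: +18.40°, +20.21°, +22.14°, +35.95°, +77.32°, +105.02°, +109.03°, +110.78°.
Eastward gaps between consecutive values (wrapping around): 1.81°, 1.93°, 13.81°, 41.37°, 27.70°, 4.01°, 1.75°, 267.62°.
Largest gap = 267.62° ⇒ minimal covering band is its complement: 360° − 267.62° = 92.38°.
Band runs from +18.40° eastward to +110.78°.

92.38°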